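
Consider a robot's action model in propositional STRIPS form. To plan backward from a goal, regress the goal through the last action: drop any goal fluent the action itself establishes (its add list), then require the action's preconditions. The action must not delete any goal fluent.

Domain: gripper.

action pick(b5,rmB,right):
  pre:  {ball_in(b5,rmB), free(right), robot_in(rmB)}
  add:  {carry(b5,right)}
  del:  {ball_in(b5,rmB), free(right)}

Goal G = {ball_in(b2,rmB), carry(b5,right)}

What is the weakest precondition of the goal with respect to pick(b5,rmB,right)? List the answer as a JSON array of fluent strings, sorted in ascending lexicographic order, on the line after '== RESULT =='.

Compute (G \ add) ∪ pre:
  G ∩ del = {}  (empty — regression defined)
  G \ add = {ball_in(b2,rmB), carry(b5,right)} \ {carry(b5,right)} = {ball_in(b2,rmB)}
  ∪ pre   = {ball_in(b2,rmB)} ∪ {ball_in(b5,rmB), free(right), robot_in(rmB)}
          = {ball_in(b2,rmB), ball_in(b5,rmB), free(right), robot_in(rmB)}

== RESULT ==
["ball_in(b2,rmB)", "ball_in(b5,rmB)", "free(right)", "robot_in(rmB)"]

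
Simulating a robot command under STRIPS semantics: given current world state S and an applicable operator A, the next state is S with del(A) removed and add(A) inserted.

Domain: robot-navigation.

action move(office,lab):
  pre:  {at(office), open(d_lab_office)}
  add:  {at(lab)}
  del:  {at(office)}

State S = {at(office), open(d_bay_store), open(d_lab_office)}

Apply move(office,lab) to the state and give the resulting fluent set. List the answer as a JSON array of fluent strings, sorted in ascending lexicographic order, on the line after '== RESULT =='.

Progress:
  pre ⊆ S: {at(office), open(d_lab_office)} ⊆ S  — applicable
  S \ del = {open(d_bay_store), open(d_lab_office)}
  ∪ add   = {at(lab), open(d_bay_store), open(d_lab_office)}

== RESULT ==
["at(lab)", "open(d_bay_store)", "open(d_lab_office)"]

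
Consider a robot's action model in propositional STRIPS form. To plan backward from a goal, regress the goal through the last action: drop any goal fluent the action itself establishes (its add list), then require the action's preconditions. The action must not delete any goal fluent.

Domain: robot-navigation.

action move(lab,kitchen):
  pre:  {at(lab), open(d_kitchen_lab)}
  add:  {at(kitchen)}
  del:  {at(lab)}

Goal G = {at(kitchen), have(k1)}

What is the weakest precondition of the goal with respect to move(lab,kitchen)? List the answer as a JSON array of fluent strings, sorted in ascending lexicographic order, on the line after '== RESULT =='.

Compute (G \ add) ∪ pre:
  G ∩ del = {}  (empty — regression defined)
  G \ add = {at(kitchen), have(k1)} \ {at(kitchen)} = {have(k1)}
  ∪ pre   = {have(k1)} ∪ {at(lab), open(d_kitchen_lab)}
          = {at(lab), have(k1), open(d_kitchen_lab)}

== RESULT ==
["at(lab)", "have(k1)", "open(d_kitchen_lab)"]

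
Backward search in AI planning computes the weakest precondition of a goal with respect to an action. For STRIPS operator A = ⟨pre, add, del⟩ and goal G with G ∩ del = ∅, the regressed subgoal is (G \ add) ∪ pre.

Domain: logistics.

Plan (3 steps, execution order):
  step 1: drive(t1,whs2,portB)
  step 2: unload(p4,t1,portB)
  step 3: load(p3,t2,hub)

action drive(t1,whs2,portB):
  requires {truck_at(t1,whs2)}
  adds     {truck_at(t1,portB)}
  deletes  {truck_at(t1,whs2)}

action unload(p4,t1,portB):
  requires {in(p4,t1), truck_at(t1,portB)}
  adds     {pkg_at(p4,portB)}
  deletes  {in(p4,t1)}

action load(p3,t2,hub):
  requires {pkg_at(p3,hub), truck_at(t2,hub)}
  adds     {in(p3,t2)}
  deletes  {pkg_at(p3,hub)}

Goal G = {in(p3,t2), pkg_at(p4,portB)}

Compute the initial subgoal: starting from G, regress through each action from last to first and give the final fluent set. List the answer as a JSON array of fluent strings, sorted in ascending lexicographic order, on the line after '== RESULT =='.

Work backward from the goal:
  through step 3 (load(p3,t2,hub)): drop {in(p3,t2)}, keep {pkg_at(p4,portB)}, require {pkg_at(p3,hub), truck_at(t2,hub)}
    → {pkg_at(p3,hub), pkg_at(p4,portB), truck_at(t2,hub)}
  through step 2 (unload(p4,t1,portB)): drop {pkg_at(p4,portB)}, keep {pkg_at(p3,hub), truck_at(t2,hub)}, require {in(p4,t1), truck_at(t1,portB)}
    → {in(p4,t1), pkg_at(p3,hub), truck_at(t1,portB), truck_at(t2,hub)}
  through step 1 (drive(t1,whs2,portB)): drop {truck_at(t1,portB)}, keep {in(p4,t1), pkg_at(p3,hub), truck_at(t2,hub)}, require {truck_at(t1,whs2)}
    → {in(p4,t1), pkg_at(p3,hub), truck_at(t1,whs2), truck_at(t2,hub)}

== RESULT ==
["in(p4,t1)", "pkg_at(p3,hub)", "truck_at(t1,whs2)", "truck_at(t2,hub)"]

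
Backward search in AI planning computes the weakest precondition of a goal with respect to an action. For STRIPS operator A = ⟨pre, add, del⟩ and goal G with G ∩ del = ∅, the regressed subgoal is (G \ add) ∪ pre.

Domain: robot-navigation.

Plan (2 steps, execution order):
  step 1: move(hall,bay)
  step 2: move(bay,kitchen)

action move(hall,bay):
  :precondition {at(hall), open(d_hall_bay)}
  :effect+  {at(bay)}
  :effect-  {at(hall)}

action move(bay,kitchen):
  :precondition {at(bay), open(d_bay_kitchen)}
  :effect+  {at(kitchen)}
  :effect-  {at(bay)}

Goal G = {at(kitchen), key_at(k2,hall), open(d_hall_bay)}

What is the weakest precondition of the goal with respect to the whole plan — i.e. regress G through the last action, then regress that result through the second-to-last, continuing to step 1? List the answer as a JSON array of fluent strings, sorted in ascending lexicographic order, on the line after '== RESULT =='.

Work backward from the goal:
  through step 2 (move(bay,kitchen)): drop {at(kitchen)}, keep {key_at(k2,hall), open(d_hall_bay)}, require {at(bay), open(d_bay_kitchen)}
    → {at(bay), key_at(k2,hall), open(d_bay_kitchen), open(d_hall_bay)}
  through step 1 (move(hall,bay)): drop {at(bay)}, keep {key_at(k2,hall), open(d_bay_kitchen), open(d_hall_bay)}, require {at(hall), open(d_hall_bay)}
    → {at(hall), key_at(k2,hall), open(d_bay_kitchen), open(d_hall_bay)}

== RESULT ==
["at(hall)", "key_at(k2,hall)", "open(d_bay_kitchen)", "open(d_hall_bay)"]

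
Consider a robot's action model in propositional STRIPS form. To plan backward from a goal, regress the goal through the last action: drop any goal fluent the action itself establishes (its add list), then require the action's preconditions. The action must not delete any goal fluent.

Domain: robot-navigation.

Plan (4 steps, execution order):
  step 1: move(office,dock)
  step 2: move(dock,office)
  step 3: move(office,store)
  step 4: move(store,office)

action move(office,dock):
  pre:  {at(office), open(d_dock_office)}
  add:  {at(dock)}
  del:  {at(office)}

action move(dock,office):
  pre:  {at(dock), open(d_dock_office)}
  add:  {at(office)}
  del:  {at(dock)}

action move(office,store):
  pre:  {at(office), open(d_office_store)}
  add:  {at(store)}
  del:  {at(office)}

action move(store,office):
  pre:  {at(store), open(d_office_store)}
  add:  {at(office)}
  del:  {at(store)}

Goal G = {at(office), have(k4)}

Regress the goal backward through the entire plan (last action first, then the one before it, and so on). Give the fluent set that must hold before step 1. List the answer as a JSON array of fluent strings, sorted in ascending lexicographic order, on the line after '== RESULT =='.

Work backward from the goal:
  through step 4 (move(store,office)): drop {at(office)}, keep {have(k4)}, require {at(store), open(d_office_store)}
    → {at(store), have(k4), open(d_office_store)}
  through step 3 (move(office,store)): drop {at(store)}, keep {have(k4), open(d_office_store)}, require {at(office), open(d_office_store)}
    → {at(office), have(k4), open(d_office_store)}
  through step 2 (move(dock,office)): drop {at(office)}, keep {have(k4), open(d_office_store)}, require {at(dock), open(d_dock_office)}
    → {at(dock), have(k4), open(d_dock_office), open(d_office_store)}
  through step 1 (move(office,dock)): drop {at(dock)}, keep {have(k4), open(d_dock_office), open(d_office_store)}, require {at(office), open(d_dock_office)}
    → {at(office), have(k4), open(d_dock_office), open(d_office_store)}

== RESULT ==
["at(office)", "have(k4)", "open(d_dock_office)", "open(d_office_store)"]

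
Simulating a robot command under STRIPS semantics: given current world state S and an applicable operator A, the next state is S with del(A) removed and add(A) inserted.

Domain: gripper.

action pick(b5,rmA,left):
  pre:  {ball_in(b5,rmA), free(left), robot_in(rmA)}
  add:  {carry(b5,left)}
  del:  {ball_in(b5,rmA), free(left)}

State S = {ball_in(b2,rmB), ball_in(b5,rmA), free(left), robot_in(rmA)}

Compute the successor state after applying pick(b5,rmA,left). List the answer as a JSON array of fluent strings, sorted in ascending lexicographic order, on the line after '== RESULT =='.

Compute (S \ del) ∪ add:
  pre ⊆ S: {ball_in(b5,rmA), free(left), robot_in(rmA)} ⊆ S  — applicable
  S \ del = {ball_in(b2,rmB), robot_in(rmA)}
  ∪ add   = {ball_in(b2,rmB), carry(b5,left), robot_in(rmA)}

== RESULT ==
["ball_in(b2,rmB)", "carry(b5,left)", "robot_in(rmA)"]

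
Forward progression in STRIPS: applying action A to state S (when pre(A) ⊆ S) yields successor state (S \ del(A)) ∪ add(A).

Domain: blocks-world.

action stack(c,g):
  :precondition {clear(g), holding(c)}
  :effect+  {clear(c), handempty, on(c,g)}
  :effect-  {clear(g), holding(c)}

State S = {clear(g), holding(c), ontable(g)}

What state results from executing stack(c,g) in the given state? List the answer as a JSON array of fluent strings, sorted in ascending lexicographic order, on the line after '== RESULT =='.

Compute (S \ del) ∪ add:
  pre ⊆ S: {clear(g), holding(c)} ⊆ S  — applicable
  S \ del = {ontable(g)}
  ∪ add   = {clear(c), handempty, on(c,g), ontable(g)}

== RESULT ==
["clear(c)", "handempty", "on(c,g)", "ontable(g)"]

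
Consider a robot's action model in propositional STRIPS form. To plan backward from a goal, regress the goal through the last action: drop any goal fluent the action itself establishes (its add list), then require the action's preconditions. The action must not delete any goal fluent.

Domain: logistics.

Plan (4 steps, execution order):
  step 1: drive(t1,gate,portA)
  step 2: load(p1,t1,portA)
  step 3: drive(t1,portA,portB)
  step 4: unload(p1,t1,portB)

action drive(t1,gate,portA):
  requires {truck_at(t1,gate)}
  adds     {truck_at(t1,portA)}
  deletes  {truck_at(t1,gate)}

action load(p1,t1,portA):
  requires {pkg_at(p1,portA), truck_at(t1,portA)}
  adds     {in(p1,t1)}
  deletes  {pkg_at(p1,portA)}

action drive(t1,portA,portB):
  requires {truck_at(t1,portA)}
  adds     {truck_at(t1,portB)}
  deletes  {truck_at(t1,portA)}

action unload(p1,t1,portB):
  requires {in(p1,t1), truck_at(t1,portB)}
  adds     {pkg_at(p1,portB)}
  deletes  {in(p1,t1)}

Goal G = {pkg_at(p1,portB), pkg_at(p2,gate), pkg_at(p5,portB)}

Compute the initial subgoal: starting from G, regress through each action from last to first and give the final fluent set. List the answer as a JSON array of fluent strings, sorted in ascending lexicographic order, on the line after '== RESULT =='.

Regress step by step:
  through step 4 (unload(p1,t1,portB)): drop {pkg_at(p1,portB)}, keep {pkg_at(p2,gate), pkg_at(p5,portB)}, require {in(p1,t1), truck_at(t1,portB)}
    → {in(p1,t1), pkg_at(p2,gate), pkg_at(p5,portB), truck_at(t1,portB)}
  through step 3 (drive(t1,portA,portB)): drop {truck_at(t1,portB)}, keep {in(p1,t1), pkg_at(p2,gate), pkg_at(p5,portB)}, require {truck_at(t1,portA)}
    → {in(p1,t1), pkg_at(p2,gate), pkg_at(p5,portB), truck_at(t1,portA)}
  through step 2 (load(p1,t1,portA)): drop {in(p1,t1)}, keep {pkg_at(p2,gate), pkg_at(p5,portB), truck_at(t1,portA)}, require {pkg_at(p1,portA), truck_at(t1,portA)}
    → {pkg_at(p1,portA), pkg_at(p2,gate), pkg_at(p5,portB), truck_at(t1,portA)}
  through step 1 (drive(t1,gate,portA)): drop {truck_at(t1,portA)}, keep {pkg_at(p1,portA), pkg_at(p2,gate), pkg_at(p5,portB)}, require {truck_at(t1,gate)}
    → {pkg_at(p1,portA), pkg_at(p2,gate), pkg_at(p5,portB), truck_at(t1,gate)}

== RESULT ==
["pkg_at(p1,portA)", "pkg_at(p2,gate)", "pkg_at(p5,portB)", "truck_at(t1,gate)"]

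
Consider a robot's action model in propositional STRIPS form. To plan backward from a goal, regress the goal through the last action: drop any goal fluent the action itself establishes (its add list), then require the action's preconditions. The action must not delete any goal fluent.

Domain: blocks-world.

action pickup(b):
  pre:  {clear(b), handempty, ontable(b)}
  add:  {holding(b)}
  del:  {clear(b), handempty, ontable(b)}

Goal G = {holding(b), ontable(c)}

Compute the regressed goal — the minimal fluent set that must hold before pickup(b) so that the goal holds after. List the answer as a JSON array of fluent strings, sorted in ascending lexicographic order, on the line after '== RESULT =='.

Regress:
  G ∩ del = {}  (empty — regression defined)
  G \ add = {holding(b), ontable(c)} \ {holding(b)} = {ontable(c)}
  ∪ pre   = {ontable(c)} ∪ {clear(b), handempty, ontable(b)}
          = {clear(b), handempty, ontable(b), ontable(c)}

== RESULT ==
["clear(b)", "handempty", "ontable(b)", "ontable(c)"]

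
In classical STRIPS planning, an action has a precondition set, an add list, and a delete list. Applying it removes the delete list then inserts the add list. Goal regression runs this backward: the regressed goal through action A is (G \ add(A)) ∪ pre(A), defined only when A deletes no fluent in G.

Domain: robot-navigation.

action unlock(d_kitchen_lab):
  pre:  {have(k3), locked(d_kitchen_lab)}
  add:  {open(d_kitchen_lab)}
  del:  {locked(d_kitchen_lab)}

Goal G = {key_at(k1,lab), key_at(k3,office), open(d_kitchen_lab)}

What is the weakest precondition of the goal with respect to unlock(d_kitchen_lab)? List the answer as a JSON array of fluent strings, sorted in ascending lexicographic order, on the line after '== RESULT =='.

Regress:
  G ∩ del = {}  (empty — regression defined)
  G \ add = {key_at(k1,lab), key_at(k3,office), open(d_kitchen_lab)} \ {open(d_kitchen_lab)} = {key_at(k1,lab), key_at(k3,office)}
  ∪ pre   = {key_at(k1,lab), key_at(k3,office)} ∪ {have(k3), locked(d_kitchen_lab)}
          = {have(k3), key_at(k1,lab), key_at(k3,office), locked(d_kitchen_lab)}

== RESULT ==
["have(k3)", "key_at(k1,lab)", "key_at(k3,office)", "locked(d_kitchen_lab)"]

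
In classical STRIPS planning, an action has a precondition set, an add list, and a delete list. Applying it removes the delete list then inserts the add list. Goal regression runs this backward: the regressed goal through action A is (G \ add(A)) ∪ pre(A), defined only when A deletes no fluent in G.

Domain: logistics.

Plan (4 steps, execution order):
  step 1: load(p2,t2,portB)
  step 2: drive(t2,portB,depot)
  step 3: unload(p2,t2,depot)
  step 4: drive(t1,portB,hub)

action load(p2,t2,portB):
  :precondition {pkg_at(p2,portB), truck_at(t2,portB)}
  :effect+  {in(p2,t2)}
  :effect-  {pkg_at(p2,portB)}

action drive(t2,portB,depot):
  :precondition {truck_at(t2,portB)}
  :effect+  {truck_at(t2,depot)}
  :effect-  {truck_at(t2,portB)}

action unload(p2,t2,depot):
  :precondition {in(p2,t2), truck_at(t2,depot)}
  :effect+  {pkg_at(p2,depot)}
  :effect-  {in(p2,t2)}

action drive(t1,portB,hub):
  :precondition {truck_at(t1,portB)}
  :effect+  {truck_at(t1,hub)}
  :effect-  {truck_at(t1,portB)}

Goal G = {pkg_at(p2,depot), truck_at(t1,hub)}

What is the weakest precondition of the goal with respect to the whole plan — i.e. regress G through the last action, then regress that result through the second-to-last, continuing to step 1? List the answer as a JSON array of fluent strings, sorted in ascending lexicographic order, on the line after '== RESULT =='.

Work backward from the goal:
  through step 4 (drive(t1,portB,hub)): drop {truck_at(t1,hub)}, keep {pkg_at(p2,depot)}, require {truck_at(t1,portB)}
    → {pkg_at(p2,depot), truck_at(t1,portB)}
  through step 3 (unload(p2,t2,depot)): drop {pkg_at(p2,depot)}, keep {truck_at(t1,portB)}, require {in(p2,t2), truck_at(t2,depot)}
    → {in(p2,t2), truck_at(t1,portB), truck_at(t2,depot)}
  through step 2 (drive(t2,portB,depot)): drop {truck_at(t2,depot)}, keep {in(p2,t2), truck_at(t1,portB)}, require {truck_at(t2,portB)}
    → {in(p2,t2), truck_at(t1,portB), truck_at(t2,portB)}
  through step 1 (load(p2,t2,portB)): drop {in(p2,t2)}, keep {truck_at(t1,portB), truck_at(t2,portB)}, require {pkg_at(p2,portB), truck_at(t2,portB)}
    → {pkg_at(p2,portB), truck_at(t1,portB), truck_at(t2,portB)}

== RESULT ==
["pkg_at(p2,portB)", "truck_at(t1,portB)", "truck_at(t2,portB)"]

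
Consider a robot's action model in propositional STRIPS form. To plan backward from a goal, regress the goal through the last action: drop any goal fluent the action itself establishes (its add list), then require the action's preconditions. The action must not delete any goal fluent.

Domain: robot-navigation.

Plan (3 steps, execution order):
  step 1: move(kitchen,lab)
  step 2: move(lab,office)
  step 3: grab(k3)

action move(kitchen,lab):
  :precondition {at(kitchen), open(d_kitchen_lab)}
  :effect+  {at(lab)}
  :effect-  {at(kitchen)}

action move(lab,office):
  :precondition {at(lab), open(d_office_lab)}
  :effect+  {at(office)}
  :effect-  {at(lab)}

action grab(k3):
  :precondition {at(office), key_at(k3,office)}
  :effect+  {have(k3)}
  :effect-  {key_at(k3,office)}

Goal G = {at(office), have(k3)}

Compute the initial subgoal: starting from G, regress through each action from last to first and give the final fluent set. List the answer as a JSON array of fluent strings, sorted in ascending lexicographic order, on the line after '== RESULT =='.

Work backward from the goal:
  through step 3 (grab(k3)): drop {have(k3)}, keep {at(office)}, require {at(office), key_at(k3,office)}
    → {at(office), key_at(k3,office)}
  through step 2 (move(lab,office)): drop {at(office)}, keep {key_at(k3,office)}, require {at(lab), open(d_office_lab)}
    → {at(lab), key_at(k3,office), open(d_office_lab)}
  through step 1 (move(kitchen,lab)): drop {at(lab)}, keep {key_at(k3,office), open(d_office_lab)}, require {at(kitchen), open(d_kitchen_lab)}
    → {at(kitchen), key_at(k3,office), open(d_kitchen_lab), open(d_office_lab)}

== RESULT ==
["at(kitchen)", "key_at(k3,office)", "open(d_kitchen_lab)", "open(d_office_lab)"]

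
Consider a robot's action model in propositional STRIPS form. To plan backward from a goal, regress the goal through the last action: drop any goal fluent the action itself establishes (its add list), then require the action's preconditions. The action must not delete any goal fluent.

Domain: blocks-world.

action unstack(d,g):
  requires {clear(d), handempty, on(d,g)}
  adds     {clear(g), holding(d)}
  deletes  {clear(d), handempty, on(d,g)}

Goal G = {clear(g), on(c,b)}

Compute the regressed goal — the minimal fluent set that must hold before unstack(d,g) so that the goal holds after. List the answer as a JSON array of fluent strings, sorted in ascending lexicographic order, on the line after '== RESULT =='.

Regress:
  G ∩ del = {}  (empty — regression defined)
  G \ add = {clear(g), on(c,b)} \ {clear(g), holding(d)} = {on(c,b)}
  ∪ pre   = {on(c,b)} ∪ {clear(d), handempty, on(d,g)}
          = {clear(d), handempty, on(c,b), on(d,g)}

== RESULT ==
["clear(d)", "handempty", "on(c,b)", "on(d,g)"]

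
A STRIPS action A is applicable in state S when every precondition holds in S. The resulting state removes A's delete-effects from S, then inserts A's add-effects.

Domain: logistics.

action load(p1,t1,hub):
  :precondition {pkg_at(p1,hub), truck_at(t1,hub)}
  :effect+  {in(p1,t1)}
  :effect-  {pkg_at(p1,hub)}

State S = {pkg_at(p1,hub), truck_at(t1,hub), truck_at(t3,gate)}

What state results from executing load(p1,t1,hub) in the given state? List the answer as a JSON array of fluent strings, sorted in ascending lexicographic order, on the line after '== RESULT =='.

Compute (S \ del) ∪ add:
  pre ⊆ S: {pkg_at(p1,hub), truck_at(t1,hub)} ⊆ S  — applicable
  S \ del = {truck_at(t1,hub), truck_at(t3,gate)}
  ∪ add   = {in(p1,t1), truck_at(t1,hub), truck_at(t3,gate)}

== RESULT ==
["in(p1,t1)", "truck_at(t1,hub)", "truck_at(t3,gate)"]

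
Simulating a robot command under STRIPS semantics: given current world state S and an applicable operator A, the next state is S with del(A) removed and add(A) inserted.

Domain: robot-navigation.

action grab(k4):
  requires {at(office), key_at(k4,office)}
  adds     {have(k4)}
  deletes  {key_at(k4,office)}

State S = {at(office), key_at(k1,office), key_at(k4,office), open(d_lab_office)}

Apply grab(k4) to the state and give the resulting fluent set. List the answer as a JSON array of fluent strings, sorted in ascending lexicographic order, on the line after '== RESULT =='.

Compute (S \ del) ∪ add:
  pre ⊆ S: {at(office), key_at(k4,office)} ⊆ S  — applicable
  S \ del = {at(office), key_at(k1,office), open(d_lab_office)}
  ∪ add   = {at(office), have(k4), key_at(k1,office), open(d_lab_office)}

== RESULT ==
["at(office)", "have(k4)", "key_at(k1,office)", "open(d_lab_office)"]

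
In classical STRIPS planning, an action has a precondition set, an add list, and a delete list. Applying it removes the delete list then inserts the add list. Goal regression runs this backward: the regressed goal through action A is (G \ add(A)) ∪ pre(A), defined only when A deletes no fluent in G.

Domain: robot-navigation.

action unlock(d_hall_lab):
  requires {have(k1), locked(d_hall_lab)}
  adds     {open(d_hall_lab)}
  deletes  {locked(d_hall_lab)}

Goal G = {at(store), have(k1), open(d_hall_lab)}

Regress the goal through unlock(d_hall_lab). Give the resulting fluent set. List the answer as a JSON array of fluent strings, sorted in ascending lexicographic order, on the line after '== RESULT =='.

Regress:
  G ∩ del = {}  (empty — regression defined)
  G \ add = {at(store), have(k1), open(d_hall_lab)} \ {open(d_hall_lab)} = {at(store), have(k1)}
  ∪ pre   = {at(store), have(k1)} ∪ {have(k1), locked(d_hall_lab)}
          = {at(store), have(k1), locked(d_hall_lab)}

== RESULT ==
["at(store)", "have(k1)", "locked(d_hall_lab)"]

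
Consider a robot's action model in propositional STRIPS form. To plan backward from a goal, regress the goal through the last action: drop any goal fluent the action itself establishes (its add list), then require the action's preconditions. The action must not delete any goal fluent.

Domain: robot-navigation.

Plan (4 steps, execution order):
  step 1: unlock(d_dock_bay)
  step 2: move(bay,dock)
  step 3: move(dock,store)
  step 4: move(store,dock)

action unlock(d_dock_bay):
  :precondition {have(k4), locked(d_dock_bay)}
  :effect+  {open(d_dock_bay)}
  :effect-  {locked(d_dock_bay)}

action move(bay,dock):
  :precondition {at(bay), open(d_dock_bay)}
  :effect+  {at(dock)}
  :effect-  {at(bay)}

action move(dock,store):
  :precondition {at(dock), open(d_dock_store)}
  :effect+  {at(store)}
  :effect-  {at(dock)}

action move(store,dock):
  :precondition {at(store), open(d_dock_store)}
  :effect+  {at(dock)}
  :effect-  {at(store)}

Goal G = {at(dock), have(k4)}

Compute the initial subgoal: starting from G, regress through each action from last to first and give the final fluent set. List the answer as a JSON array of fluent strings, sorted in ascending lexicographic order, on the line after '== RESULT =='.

Regress step by step:
  through step 4 (move(store,dock)): drop {at(dock)}, keep {have(k4)}, require {at(store), open(d_dock_store)}
    → {at(store), have(k4), open(d_dock_store)}
  through step 3 (move(dock,store)): drop {at(store)}, keep {have(k4), open(d_dock_store)}, require {at(dock), open(d_dock_store)}
    → {at(dock), have(k4), open(d_dock_store)}
  through step 2 (move(bay,dock)): drop {at(dock)}, keep {have(k4), open(d_dock_store)}, require {at(bay), open(d_dock_bay)}
    → {at(bay), have(k4), open(d_dock_bay), open(d_dock_store)}
  through step 1 (unlock(d_dock_bay)): drop {open(d_dock_bay)}, keep {at(bay), have(k4), open(d_dock_store)}, require {have(k4), locked(d_dock_bay)}
    → {at(bay), have(k4), locked(d_dock_bay), open(d_dock_store)}

== RESULT ==
["at(bay)", "have(k4)", "locked(d_dock_bay)", "open(d_dock_store)"]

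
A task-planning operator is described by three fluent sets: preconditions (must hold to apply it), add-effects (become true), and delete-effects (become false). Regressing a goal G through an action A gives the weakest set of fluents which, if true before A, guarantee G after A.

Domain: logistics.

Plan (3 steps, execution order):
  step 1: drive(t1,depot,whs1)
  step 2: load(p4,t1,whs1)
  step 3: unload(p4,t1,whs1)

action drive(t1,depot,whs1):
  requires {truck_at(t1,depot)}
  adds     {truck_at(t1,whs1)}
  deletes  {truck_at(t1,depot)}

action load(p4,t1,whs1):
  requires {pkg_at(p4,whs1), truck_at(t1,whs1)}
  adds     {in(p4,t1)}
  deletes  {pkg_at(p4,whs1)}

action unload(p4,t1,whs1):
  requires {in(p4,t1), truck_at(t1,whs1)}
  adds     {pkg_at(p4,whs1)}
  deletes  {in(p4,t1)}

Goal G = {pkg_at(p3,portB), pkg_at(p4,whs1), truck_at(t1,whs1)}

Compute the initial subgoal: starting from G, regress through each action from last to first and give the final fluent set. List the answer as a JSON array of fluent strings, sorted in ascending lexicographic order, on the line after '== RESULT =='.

Regress step by step:
  through step 3 (unload(p4,t1,whs1)): drop {pkg_at(p4,whs1)}, keep {pkg_at(p3,portB), truck_at(t1,whs1)}, require {in(p4,t1), truck_at(t1,whs1)}
    → {in(p4,t1), pkg_at(p3,portB), truck_at(t1,whs1)}
  through step 2 (load(p4,t1,whs1)): drop {in(p4,t1)}, keep {pkg_at(p3,portB), truck_at(t1,whs1)}, require {pkg_at(p4,whs1), truck_at(t1,whs1)}
    → {pkg_at(p3,portB), pkg_at(p4,whs1), truck_at(t1,whs1)}
  through step 1 (drive(t1,depot,whs1)): drop {truck_at(t1,whs1)}, keep {pkg_at(p3,portB), pkg_at(p4,whs1)}, require {truck_at(t1,depot)}
    → {pkg_at(p3,portB), pkg_at(p4,whs1), truck_at(t1,depot)}

== RESULT ==
["pkg_at(p3,portB)", "pkg_at(p4,whs1)", "truck_at(t1,depot)"]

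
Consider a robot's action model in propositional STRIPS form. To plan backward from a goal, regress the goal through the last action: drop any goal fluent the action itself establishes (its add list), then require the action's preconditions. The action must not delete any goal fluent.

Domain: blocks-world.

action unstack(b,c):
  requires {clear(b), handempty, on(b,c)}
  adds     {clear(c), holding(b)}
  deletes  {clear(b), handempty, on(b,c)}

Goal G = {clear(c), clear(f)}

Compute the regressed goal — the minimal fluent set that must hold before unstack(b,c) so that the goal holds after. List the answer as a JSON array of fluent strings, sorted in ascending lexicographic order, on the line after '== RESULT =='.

Regress:
  G ∩ del = {}  (empty — regression defined)
  G \ add = {clear(c), clear(f)} \ {clear(c), holding(b)} = {clear(f)}
  ∪ pre   = {clear(f)} ∪ {clear(b), handempty, on(b,c)}
          = {clear(b), clear(f), handempty, on(b,c)}

== RESULT ==
["clear(b)", "clear(f)", "handempty", "on(b,c)"]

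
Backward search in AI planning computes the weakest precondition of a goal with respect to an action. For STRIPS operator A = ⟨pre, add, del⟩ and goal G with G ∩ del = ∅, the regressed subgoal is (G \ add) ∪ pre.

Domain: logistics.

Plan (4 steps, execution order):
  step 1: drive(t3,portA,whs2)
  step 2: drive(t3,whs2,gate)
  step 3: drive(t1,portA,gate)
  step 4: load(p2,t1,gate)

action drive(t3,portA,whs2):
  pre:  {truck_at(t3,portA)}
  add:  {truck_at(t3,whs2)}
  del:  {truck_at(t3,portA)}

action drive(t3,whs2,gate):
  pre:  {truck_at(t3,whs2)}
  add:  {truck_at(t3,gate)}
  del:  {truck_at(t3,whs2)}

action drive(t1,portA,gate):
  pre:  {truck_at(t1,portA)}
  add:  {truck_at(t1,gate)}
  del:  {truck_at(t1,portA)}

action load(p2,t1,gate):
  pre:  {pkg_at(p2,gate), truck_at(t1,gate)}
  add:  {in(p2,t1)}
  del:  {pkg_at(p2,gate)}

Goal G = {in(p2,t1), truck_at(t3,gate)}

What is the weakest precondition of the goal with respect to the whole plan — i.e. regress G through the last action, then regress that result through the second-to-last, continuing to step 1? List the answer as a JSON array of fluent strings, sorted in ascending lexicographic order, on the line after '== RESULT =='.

Regress step by step:
  through step 4 (load(p2,t1,gate)): drop {in(p2,t1)}, keep {truck_at(t3,gate)}, require {pkg_at(p2,gate), truck_at(t1,gate)}
    → {pkg_at(p2,gate), truck_at(t1,gate), truck_at(t3,gate)}
  through step 3 (drive(t1,portA,gate)): drop {truck_at(t1,gate)}, keep {pkg_at(p2,gate), truck_at(t3,gate)}, require {truck_at(t1,portA)}
    → {pkg_at(p2,gate), truck_at(t1,portA), truck_at(t3,gate)}
  through step 2 (drive(t3,whs2,gate)): drop {truck_at(t3,gate)}, keep {pkg_at(p2,gate), truck_at(t1,portA)}, require {truck_at(t3,whs2)}
    → {pkg_at(p2,gate), truck_at(t1,portA), truck_at(t3,whs2)}
  through step 1 (drive(t3,portA,whs2)): drop {truck_at(t3,whs2)}, keep {pkg_at(p2,gate), truck_at(t1,portA)}, require {truck_at(t3,portA)}
    → {pkg_at(p2,gate), truck_at(t1,portA), truck_at(t3,portA)}

== RESULT ==
["pkg_at(p2,gate)", "truck_at(t1,portA)", "truck_at(t3,portA)"]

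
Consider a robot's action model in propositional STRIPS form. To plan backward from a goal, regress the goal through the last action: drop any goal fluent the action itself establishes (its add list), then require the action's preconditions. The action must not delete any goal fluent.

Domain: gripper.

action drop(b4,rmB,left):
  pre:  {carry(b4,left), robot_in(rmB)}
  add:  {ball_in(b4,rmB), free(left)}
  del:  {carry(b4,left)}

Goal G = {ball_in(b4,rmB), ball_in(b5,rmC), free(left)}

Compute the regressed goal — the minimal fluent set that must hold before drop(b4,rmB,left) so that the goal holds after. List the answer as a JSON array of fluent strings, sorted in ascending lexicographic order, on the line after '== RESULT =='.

Regress:
  G ∩ del = {}  (empty — regression defined)
  G \ add = {ball_in(b4,rmB), ball_in(b5,rmC), free(left)} \ {ball_in(b4,rmB), free(left)} = {ball_in(b5,rmC)}
  ∪ pre   = {ball_in(b5,rmC)} ∪ {carry(b4,left), robot_in(rmB)}
          = {ball_in(b5,rmC), carry(b4,left), robot_in(rmB)}

== RESULT ==
["ball_in(b5,rmC)", "carry(b4,left)", "robot_in(rmB)"]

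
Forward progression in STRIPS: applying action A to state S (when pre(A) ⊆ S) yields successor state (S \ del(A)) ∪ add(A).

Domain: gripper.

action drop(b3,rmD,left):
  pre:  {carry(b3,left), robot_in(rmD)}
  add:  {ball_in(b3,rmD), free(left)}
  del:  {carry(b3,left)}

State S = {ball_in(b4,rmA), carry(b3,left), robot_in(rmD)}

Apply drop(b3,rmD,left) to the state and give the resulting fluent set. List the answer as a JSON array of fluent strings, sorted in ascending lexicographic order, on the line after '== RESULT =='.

Progress:
  pre ⊆ S: {carry(b3,left), robot_in(rmD)} ⊆ S  — applicable
  S \ del = {ball_in(b4,rmA), robot_in(rmD)}
  ∪ add   = {ball_in(b3,rmD), ball_in(b4,rmA), free(left), robot_in(rmD)}

== RESULT ==
["ball_in(b3,rmD)", "ball_in(b4,rmA)", "free(left)", "robot_in(rmD)"]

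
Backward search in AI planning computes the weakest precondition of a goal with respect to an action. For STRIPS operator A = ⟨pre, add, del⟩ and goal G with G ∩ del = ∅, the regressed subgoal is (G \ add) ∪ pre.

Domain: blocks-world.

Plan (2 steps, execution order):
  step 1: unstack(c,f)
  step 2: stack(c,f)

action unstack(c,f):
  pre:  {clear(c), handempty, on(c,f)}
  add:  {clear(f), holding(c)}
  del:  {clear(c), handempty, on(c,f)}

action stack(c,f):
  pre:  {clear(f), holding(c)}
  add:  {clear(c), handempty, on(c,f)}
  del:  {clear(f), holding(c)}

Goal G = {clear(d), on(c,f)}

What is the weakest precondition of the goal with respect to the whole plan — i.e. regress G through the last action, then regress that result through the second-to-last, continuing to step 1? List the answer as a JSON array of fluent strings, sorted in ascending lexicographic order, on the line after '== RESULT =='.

Regress step by step:
  through step 2 (stack(c,f)): drop {on(c,f)}, keep {clear(d)}, require {clear(f), holding(c)}
    → {clear(d), clear(f), holding(c)}
  through step 1 (unstack(c,f)): drop {clear(f), holding(c)}, keep {clear(d)}, require {clear(c), handempty, on(c,f)}
    → {clear(c), clear(d), handempty, on(c,f)}

== RESULT ==
["clear(c)", "clear(d)", "handempty", "on(c,f)"]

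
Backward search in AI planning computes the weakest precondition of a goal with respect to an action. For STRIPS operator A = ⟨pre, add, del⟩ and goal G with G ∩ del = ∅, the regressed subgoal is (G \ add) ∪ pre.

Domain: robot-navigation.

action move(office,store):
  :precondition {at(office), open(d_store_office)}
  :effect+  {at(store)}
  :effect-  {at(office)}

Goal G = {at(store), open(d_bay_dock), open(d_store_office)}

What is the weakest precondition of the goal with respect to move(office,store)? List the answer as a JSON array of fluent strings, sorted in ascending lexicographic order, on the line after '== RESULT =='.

Regress:
  G ∩ del = {}  (empty — regression defined)
  G \ add = {at(store), open(d_bay_dock), open(d_store_office)} \ {at(store)} = {open(d_bay_dock), open(d_store_office)}
  ∪ pre   = {open(d_bay_dock), open(d_store_office)} ∪ {at(office), open(d_store_office)}
          = {at(office), open(d_bay_dock), open(d_store_office)}

== RESULT ==
["at(office)", "open(d_bay_dock)", "open(d_store_office)"]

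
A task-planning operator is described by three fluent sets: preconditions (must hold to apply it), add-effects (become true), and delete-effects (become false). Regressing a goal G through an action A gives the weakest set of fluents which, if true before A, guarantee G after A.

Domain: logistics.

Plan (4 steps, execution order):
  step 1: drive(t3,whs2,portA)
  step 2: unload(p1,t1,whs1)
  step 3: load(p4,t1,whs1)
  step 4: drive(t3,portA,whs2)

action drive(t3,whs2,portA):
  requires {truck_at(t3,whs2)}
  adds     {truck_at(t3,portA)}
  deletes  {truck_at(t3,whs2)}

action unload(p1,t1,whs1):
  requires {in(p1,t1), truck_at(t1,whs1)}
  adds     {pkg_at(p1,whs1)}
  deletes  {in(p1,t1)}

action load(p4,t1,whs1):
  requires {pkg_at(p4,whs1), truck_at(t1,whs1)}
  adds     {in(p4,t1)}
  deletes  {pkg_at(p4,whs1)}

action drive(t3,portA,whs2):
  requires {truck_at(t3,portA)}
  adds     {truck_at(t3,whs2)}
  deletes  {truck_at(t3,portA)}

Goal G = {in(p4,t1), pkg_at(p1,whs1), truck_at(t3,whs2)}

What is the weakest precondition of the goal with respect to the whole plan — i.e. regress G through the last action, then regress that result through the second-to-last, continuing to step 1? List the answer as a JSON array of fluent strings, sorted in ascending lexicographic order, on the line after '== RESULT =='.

Work backward from the goal:
  through step 4 (drive(t3,portA,whs2)): drop {truck_at(t3,whs2)}, keep {in(p4,t1), pkg_at(p1,whs1)}, require {truck_at(t3,portA)}
    → {in(p4,t1), pkg_at(p1,whs1), truck_at(t3,portA)}
  through step 3 (load(p4,t1,whs1)): drop {in(p4,t1)}, keep {pkg_at(p1,whs1), truck_at(t3,portA)}, require {pkg_at(p4,whs1), truck_at(t1,whs1)}
    → {pkg_at(p1,whs1), pkg_at(p4,whs1), truck_at(t1,whs1), truck_at(t3,portA)}
  through step 2 (unload(p1,t1,whs1)): drop {pkg_at(p1,whs1)}, keep {pkg_at(p4,whs1), truck_at(t1,whs1), truck_at(t3,portA)}, require {in(p1,t1), truck_at(t1,whs1)}
    → {in(p1,t1), pkg_at(p4,whs1), truck_at(t1,whs1), truck_at(t3,portA)}
  through step 1 (drive(t3,whs2,portA)): drop {truck_at(t3,portA)}, keep {in(p1,t1), pkg_at(p4,whs1), truck_at(t1,whs1)}, require {truck_at(t3,whs2)}
    → {in(p1,t1), pkg_at(p4,whs1), truck_at(t1,whs1), truck_at(t3,whs2)}

== RESULT ==
["in(p1,t1)", "pkg_at(p4,whs1)", "truck_at(t1,whs1)", "truck_at(t3,whs2)"]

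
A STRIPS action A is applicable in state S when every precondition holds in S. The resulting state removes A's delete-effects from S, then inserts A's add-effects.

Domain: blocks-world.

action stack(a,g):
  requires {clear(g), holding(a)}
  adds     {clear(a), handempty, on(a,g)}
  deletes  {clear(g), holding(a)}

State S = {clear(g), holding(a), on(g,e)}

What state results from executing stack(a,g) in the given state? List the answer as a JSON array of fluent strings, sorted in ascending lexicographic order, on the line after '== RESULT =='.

Compute (S \ del) ∪ add:
  pre ⊆ S: {clear(g), holding(a)} ⊆ S  — applicable
  S \ del = {on(g,e)}
  ∪ add   = {clear(a), handempty, on(a,g), on(g,e)}

== RESULT ==
["clear(a)", "handempty", "on(a,g)", "on(g,e)"]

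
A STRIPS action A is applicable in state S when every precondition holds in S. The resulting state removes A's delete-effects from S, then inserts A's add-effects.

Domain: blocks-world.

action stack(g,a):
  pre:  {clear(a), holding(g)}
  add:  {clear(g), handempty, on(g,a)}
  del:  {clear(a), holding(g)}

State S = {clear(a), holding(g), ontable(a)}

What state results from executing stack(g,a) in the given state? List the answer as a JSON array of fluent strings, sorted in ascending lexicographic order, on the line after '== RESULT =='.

Progress:
  pre ⊆ S: {clear(a), holding(g)} ⊆ S  — applicable
  S \ del = {ontable(a)}
  ∪ add   = {clear(g), handempty, on(g,a), ontable(a)}

== RESULT ==
["clear(g)", "handempty", "on(g,a)", "ontable(a)"]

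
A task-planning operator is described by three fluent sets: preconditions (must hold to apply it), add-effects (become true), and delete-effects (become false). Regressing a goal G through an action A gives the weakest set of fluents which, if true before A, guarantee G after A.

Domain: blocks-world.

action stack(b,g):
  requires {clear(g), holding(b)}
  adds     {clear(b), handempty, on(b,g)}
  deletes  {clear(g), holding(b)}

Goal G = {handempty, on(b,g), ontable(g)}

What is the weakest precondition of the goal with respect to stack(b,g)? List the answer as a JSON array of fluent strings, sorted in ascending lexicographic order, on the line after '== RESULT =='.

Regress:
  G ∩ del = {}  (empty — regression defined)
  G \ add = {handempty, on(b,g), ontable(g)} \ {clear(b), handempty, on(b,g)} = {ontable(g)}
  ∪ pre   = {ontable(g)} ∪ {clear(g), holding(b)}
          = {clear(g), holding(b), ontable(g)}

== RESULT ==
["clear(g)", "holding(b)", "ontable(g)"]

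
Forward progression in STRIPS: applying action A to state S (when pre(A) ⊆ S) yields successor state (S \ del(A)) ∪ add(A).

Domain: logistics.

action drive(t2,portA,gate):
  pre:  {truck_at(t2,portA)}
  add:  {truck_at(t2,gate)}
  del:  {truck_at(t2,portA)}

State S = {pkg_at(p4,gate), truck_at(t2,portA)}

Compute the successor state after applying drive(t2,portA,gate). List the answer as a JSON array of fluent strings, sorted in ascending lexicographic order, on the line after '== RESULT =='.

Progress:
  pre ⊆ S: {truck_at(t2,portA)} ⊆ S  — applicable
  S \ del = {pkg_at(p4,gate)}
  ∪ add   = {pkg_at(p4,gate), truck_at(t2,gate)}

== RESULT ==
["pkg_at(p4,gate)", "truck_at(t2,gate)"]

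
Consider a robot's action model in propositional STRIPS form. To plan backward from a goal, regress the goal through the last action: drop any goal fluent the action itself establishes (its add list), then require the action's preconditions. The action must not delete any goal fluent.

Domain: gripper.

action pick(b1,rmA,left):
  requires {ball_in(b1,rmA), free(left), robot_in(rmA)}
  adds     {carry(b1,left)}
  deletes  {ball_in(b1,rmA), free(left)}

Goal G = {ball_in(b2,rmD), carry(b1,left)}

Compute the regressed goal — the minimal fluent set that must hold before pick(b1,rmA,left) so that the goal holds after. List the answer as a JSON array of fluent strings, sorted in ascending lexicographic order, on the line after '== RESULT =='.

Regress:
  G ∩ del = {}  (empty — regression defined)
  G \ add = {ball_in(b2,rmD), carry(b1,left)} \ {carry(b1,left)} = {ball_in(b2,rmD)}
  ∪ pre   = {ball_in(b2,rmD)} ∪ {ball_in(b1,rmA), free(left), robot_in(rmA)}
          = {ball_in(b1,rmA), ball_in(b2,rmD), free(left), robot_in(rmA)}

== RESULT ==
["ball_in(b1,rmA)", "ball_in(b2,rmD)", "free(left)", "robot_in(rmA)"]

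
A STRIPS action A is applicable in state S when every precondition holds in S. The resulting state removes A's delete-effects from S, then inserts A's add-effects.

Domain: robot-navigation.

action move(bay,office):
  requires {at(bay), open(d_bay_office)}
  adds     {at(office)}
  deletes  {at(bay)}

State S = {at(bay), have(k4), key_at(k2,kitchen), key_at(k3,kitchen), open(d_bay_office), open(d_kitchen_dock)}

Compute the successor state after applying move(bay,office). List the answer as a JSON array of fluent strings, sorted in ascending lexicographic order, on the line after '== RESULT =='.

Progress:
  pre ⊆ S: {at(bay), open(d_bay_office)} ⊆ S  — applicable
  S \ del = {have(k4), key_at(k2,kitchen), key_at(k3,kitchen), open(d_bay_office), open(d_kitchen_dock)}
  ∪ add   = {at(office), have(k4), key_at(k2,kitchen), key_at(k3,kitchen), open(d_bay_office), open(d_kitchen_dock)}

== RESULT ==
["at(office)", "have(k4)", "key_at(k2,kitchen)", "key_at(k3,kitchen)", "open(d_bay_office)", "open(d_kitchen_dock)"]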